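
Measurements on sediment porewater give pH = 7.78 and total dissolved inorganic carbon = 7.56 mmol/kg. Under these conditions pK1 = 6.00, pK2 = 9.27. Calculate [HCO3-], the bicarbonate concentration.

α₁ = 1 / (1 + [H⁺]/K1 + K2/[H⁺]) = 1 / (1 + 10^-1.78 + 10^-1.49)
   = 1 / (1 + 0.016596 + 0.032359) = 1/1.0490 = 0.9533
[HCO3⁻] = α₁ × DIC = 0.9533 × 7.56 = 7.21 mmol/kg

[HCO3⁻] = 7.21 mmol/kg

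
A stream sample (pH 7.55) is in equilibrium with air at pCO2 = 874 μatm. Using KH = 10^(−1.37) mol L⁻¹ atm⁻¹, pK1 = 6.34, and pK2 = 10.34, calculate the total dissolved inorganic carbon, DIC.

DIC = 0.643 mmol/L

[CO2*] = KH · pCO2 = 10^(−1.37) × 874×10^-6 = 3.728×10^-5 mol/L
α₀ = 1/(1 + K1/[H⁺] + K1K2/[H⁺]²) = 1/(1 + 10^+1.21 + 10^-1.58) = 0.05799
DIC = [CO2*]/α₀ = 3.728×10^-5 / 0.05799 = 0.643 mmol/L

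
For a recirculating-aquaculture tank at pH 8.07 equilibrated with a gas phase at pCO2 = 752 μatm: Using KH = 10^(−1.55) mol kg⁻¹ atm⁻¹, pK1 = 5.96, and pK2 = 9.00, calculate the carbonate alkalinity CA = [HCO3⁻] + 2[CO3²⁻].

CA = 3.37 mmol/kg

[CO2*] = KH · pCO2 = 10^(−1.55) × 752×10^-6 = 2.119×10^-5 mol/kg
α₀ = 1/(1 + K1/[H⁺] + K1K2/[H⁺]²) = 1/(1 + 10^+2.11 + 10^+1.18) = 0.006898
DIC = [CO2*]/α₀ = 2.119×10^-5 / 0.006898 = 3.072 mmol/kg
CA = (α₁ + 2α₂)·DIC = (0.8887 + 2×0.1044) × 3.072 = 3.37 mmol/kg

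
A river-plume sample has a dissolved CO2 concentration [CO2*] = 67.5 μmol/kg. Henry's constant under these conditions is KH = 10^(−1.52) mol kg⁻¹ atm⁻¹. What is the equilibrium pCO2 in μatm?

pCO2 = 2240 μatm

KH = 10^(−1.52) = 3.020×10^-2 mol kg⁻¹ atm⁻¹
pCO2 = [CO2*]/KH = 67.5×10^-6 / 3.020×10^-2 = 2.24×10^-3 atm = 2240 μatm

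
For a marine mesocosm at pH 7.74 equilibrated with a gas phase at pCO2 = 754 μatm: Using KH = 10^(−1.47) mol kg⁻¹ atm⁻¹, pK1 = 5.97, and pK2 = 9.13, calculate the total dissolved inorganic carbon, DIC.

[CO2*] = KH · pCO2 = 10^(−1.47) × 754×10^-6 = 2.555×10^-5 mol/kg
α₀ = 1/(1 + K1/[H⁺] + K1K2/[H⁺]²) = 1/(1 + 10^+1.77 + 10^+0.38) = 0.01606
DIC = [CO2*]/α₀ = 2.555×10^-5 / 0.01606 = 1.59 mmol/kg

DIC = 1.59 mmol/kg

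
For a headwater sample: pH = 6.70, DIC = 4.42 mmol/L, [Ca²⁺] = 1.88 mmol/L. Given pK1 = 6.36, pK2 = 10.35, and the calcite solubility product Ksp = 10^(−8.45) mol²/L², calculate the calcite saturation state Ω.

α₂ = 1 / (1 + [H⁺]/K2 + [H⁺]²/(K1K2)) = 1 / (1 + 10^+3.65 + 10^+3.31)
   = 1 / (1 + 4466.8 + 2041.7) = 1/6509.6 = 0.0001536
[CO3²⁻] = α₂ × DIC = 0.0001536 × 4.42 = 0.0006790 mmol/L = 0.6790 μmol/L
Ksp = 10^(−8.45) = 3.548×10^-9
Ω = [Ca²⁺][CO3²⁻]/Ksp = (1.88×10^-3)(6.790×10^-7) / 3.548×10^-9 = 0.360

Ω = 0.360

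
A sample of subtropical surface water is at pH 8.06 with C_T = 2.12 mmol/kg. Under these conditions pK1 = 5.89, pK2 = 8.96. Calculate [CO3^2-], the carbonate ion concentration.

α₂ = 1 / (1 + [H⁺]/K2 + [H⁺]²/(K1K2)) = 1 / (1 + 10^+0.90 + 10^-1.27)
   = 1 / (1 + 7.9433 + 0.053703) = 1/8.9970 = 0.1111
[CO3²⁻] = α₂ × DIC = 0.1111 × 2.12 = 0.236 mmol/kg

[CO3²⁻] = 0.236 mmol/kg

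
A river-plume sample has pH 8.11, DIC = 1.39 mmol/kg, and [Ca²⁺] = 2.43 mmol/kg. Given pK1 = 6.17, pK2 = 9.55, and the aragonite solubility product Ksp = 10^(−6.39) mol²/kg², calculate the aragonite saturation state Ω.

α₂ = 1 / (1 + [H⁺]/K2 + [H⁺]²/(K1K2)) = 1 / (1 + 10^+1.44 + 10^-0.50)
   = 1 / (1 + 27.542 + 0.31623) = 1/28.859 = 0.03465
[CO3²⁻] = α₂ × DIC = 0.03465 × 1.39 = 0.04817 mmol/kg
Ksp = 10^(−6.39) = 4.074×10^-7
Ω = [Ca²⁺][CO3²⁻]/Ksp = (2.43×10^-3)(4.817×10^-5) / 4.074×10^-7 = 0.287

Ω = 0.287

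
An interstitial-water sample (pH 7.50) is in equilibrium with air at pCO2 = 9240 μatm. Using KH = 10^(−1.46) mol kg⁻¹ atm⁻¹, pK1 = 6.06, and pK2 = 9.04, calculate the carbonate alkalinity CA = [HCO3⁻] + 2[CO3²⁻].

[CO2*] = KH · pCO2 = 10^(−1.46) × 9240×10^-6 = 3.204×10^-4 mol/kg
α₀ = 1/(1 + K1/[H⁺] + K1K2/[H⁺]²) = 1/(1 + 10^+1.44 + 10^-0.10) = 0.03409
DIC = [CO2*]/α₀ = 3.204×10^-4 / 0.03409 = 9.399 mmol/kg
CA = (α₁ + 2α₂)·DIC = (0.9388 + 2×0.02708) × 9.399 = 9.33 mmol/kg

CA = 9.33 mmol/kg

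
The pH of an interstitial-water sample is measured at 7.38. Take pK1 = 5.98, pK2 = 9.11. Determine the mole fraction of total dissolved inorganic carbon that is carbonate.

α₂ = 1 / (1 + [H⁺]/K2 + [H⁺]²/(K1K2)) = 1 / (1 + 10^+1.73 + 10^+0.33)
   = 1 / (1 + 53.703 + 2.1380) = 1/56.841 = 0.01759

α₂ = 0.0176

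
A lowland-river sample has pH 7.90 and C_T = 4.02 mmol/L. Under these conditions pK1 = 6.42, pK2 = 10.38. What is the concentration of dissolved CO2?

[CO2*] = 0.128 mmol/L

α₀ = 1 / (1 + K1/[H⁺] + K1K2/[H⁺]²) = 1 / (1 + 10^+1.48 + 10^-1.00)
   = 1 / (1 + 30.200 + 0.10000) = 1/31.300 = 0.03195
[CO2*] = α₀ × DIC = 0.03195 × 4.02 = 0.128 mmol/L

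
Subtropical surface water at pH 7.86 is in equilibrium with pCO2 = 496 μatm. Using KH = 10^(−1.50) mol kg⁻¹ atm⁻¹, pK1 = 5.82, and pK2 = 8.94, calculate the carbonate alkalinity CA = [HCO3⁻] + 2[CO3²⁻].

[CO2*] = KH · pCO2 = 10^(−1.50) × 496×10^-6 = 1.568×10^-5 mol/kg
α₀ = 1/(1 + K1/[H⁺] + K1K2/[H⁺]²) = 1/(1 + 10^+2.04 + 10^+0.96) = 0.008349
DIC = [CO2*]/α₀ = 1.568×10^-5 / 0.008349 = 1.879 mmol/kg
CA = (α₁ + 2α₂)·DIC = (0.9155 + 2×0.07615) × 1.879 = 2.01 mmol/kg

CA = 2.01 mmol/kg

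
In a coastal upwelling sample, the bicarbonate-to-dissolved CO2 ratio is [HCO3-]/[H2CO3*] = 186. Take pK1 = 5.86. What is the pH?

From K1 = [H⁺][HCO3-]/[H2CO3*]:  pH = pK1 + log₁₀([HCO3-]/[H2CO3*])
log₁₀(186) = +2.270
pH = 5.86 + (+2.270) = 8.13

pH = 8.13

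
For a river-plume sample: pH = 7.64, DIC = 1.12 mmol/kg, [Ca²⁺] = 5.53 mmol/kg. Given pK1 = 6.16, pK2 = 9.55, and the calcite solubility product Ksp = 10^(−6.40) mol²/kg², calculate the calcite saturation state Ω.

Ω = 0.183

α₂ = 1 / (1 + [H⁺]/K2 + [H⁺]²/(K1K2)) = 1 / (1 + 10^+1.91 + 10^+0.43)
   = 1 / (1 + 81.283 + 2.6915) = 1/84.975 = 0.01177
[CO3²⁻] = α₂ × DIC = 0.01177 × 1.12 = 0.01318 mmol/kg = 13.18 μmol/kg
Ksp = 10^(−6.40) = 3.981×10^-7
Ω = [Ca²⁺][CO3²⁻]/Ksp = (5.53×10^-3)(1.318×10^-5) / 3.981×10^-7 = 0.183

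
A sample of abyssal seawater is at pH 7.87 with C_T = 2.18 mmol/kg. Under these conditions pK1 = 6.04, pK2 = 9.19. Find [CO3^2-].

α₂ = 1 / (1 + [H⁺]/K2 + [H⁺]²/(K1K2)) = 1 / (1 + 10^+1.32 + 10^-0.51)
   = 1 / (1 + 20.893 + 0.30903) = 1/22.202 = 0.04504
[CO3²⁻] = α₂ × DIC = 0.04504 × 2.18 = 0.0982 mmol/kg

[CO3²⁻] = 0.0982 mmol/kg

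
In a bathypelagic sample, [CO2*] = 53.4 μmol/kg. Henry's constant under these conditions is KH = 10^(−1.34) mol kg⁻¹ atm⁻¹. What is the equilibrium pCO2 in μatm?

pCO2 = 1170 μatm

KH = 10^(−1.34) = 4.571×10^-2 mol kg⁻¹ atm⁻¹
pCO2 = [CO2*]/KH = 53.4×10^-6 / 4.571×10^-2 = 1.17×10^-3 atm = 1170 μatm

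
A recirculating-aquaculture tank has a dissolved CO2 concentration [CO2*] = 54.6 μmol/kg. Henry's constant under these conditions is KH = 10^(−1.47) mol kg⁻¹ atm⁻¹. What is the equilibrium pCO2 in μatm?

pCO2 = 1610 μatm

KH = 10^(−1.47) = 3.388×10^-2 mol kg⁻¹ atm⁻¹
pCO2 = [CO2*]/KH = 54.6×10^-6 / 3.388×10^-2 = 1.61×10^-3 atm = 1610 μatm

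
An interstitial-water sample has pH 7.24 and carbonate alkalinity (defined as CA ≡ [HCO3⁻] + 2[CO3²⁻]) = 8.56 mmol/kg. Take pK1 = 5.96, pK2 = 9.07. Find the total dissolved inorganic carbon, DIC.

DIC = 8.87 mmol/kg

CA = [HCO3⁻] + 2[CO3²⁻] = (α₁ + 2α₂)·DIC
At pH 7.24: [H⁺]/K1 = 10^-1.28 = 0.052481, K2/[H⁺] = 10^-1.83 = 0.014791
α₁ = 1/(1 + 0.052481 + 0.014791) = 1/1.0673 = 0.9370; α₂ = α₁·K2/[H⁺] = 0.01386
α₁ + 2α₂ = 0.9647
DIC = CA / (α₁ + 2α₂) = 8.56 / 0.9647 = 8.87 mmol/kg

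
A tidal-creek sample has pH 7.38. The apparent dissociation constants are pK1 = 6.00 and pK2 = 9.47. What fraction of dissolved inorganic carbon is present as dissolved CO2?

α₀ = 0.0397

α₀ = 1 / (1 + K1/[H⁺] + K1K2/[H⁺]²) = 1 / (1 + 10^+1.38 + 10^-0.71)
   = 1 / (1 + 23.988 + 0.19498) = 1/25.183 = 0.03971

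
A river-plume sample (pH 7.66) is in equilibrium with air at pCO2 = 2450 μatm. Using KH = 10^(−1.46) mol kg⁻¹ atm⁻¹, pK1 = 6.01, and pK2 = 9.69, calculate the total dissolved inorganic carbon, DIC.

DIC = 3.91 mmol/kg

[CO2*] = KH · pCO2 = 10^(−1.46) × 2450×10^-6 = 8.495×10^-5 mol/kg
α₀ = 1/(1 + K1/[H⁺] + K1K2/[H⁺]²) = 1/(1 + 10^+1.65 + 10^-0.38) = 0.02170
DIC = [CO2*]/α₀ = 8.495×10^-5 / 0.02170 = 3.91 mmol/kg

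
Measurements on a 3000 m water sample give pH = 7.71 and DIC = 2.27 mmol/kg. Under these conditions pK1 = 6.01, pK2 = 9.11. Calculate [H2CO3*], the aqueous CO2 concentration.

α₀ = 1 / (1 + K1/[H⁺] + K1K2/[H⁺]²) = 1 / (1 + 10^+1.70 + 10^+0.30)
   = 1 / (1 + 50.119 + 1.9953) = 1/53.114 = 0.01883
[CO2*] = α₀ × DIC = 0.01883 × 2.27 = 0.0427 mmol/kg

[CO2*] = 0.0427 mmol/kg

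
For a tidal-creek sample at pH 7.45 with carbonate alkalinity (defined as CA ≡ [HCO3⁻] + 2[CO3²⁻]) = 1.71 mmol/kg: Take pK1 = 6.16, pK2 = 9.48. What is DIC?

CA = [HCO3⁻] + 2[CO3²⁻] = (α₁ + 2α₂)·DIC
At pH 7.45: [H⁺]/K1 = 10^-1.29 = 0.051286, K2/[H⁺] = 10^-2.03 = 0.0093325
α₁ = 1/(1 + 0.051286 + 0.0093325) = 1/1.0606 = 0.9428; α₂ = α₁·K2/[H⁺] = 0.008799
α₁ + 2α₂ = 0.9604
DIC = CA / (α₁ + 2α₂) = 1.71 / 0.9604 = 1.78 mmol/kg

DIC = 1.78 mmol/kg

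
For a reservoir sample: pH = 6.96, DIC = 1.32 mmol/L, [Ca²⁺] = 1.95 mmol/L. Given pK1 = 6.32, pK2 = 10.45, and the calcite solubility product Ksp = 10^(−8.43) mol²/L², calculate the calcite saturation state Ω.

α₂ = 1 / (1 + [H⁺]/K2 + [H⁺]²/(K1K2)) = 1 / (1 + 10^+3.49 + 10^+2.85)
   = 1 / (1 + 3090.3 + 707.95) = 1/3799.2 = 0.0002632
[CO3²⁻] = α₂ × DIC = 0.0002632 × 1.32 = 0.0003474 mmol/L = 0.3474 μmol/L
Ksp = 10^(−8.43) = 3.715×10^-9
Ω = [Ca²⁺][CO3²⁻]/Ksp = (1.95×10^-3)(3.474×10^-7) / 3.715×10^-9 = 0.182

Ω = 0.182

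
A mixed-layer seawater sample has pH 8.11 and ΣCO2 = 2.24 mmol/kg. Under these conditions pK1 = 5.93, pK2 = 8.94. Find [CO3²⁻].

α₂ = 1 / (1 + [H⁺]/K2 + [H⁺]²/(K1K2)) = 1 / (1 + 10^+0.83 + 10^-1.35)
   = 1 / (1 + 6.7608 + 0.044668) = 1/7.8055 = 0.1281
[CO3²⁻] = α₂ × DIC = 0.1281 × 2.24 = 0.287 mmol/kg

[CO3²⁻] = 0.287 mmol/kg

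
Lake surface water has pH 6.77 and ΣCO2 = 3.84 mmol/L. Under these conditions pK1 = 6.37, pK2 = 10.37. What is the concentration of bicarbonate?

α₁ = 1 / (1 + [H⁺]/K1 + K2/[H⁺]) = 1 / (1 + 10^-0.40 + 10^-3.60)
   = 1 / (1 + 0.39811 + 0.00025119) = 1/1.3984 = 0.7151
[HCO3⁻] = α₁ × DIC = 0.7151 × 3.84 = 2.75 mmol/L

[HCO3⁻] = 2.75 mmol/L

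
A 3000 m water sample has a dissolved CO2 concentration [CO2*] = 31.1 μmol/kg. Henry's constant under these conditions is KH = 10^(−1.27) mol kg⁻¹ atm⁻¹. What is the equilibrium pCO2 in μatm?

KH = 10^(−1.27) = 5.370×10^-2 mol kg⁻¹ atm⁻¹
pCO2 = [CO2*]/KH = 31.1×10^-6 / 5.370×10^-2 = 5.79×10^-4 atm = 579 μatm

pCO2 = 579 μatm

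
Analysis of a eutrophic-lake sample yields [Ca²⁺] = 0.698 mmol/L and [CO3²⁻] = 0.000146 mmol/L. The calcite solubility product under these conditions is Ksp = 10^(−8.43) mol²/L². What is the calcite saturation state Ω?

Ω = 0.0274

Ksp = 10^(−8.43) = 3.715×10^-9
Ω = [Ca²⁺][CO3²⁻]/Ksp = (0.698×10^-3)(0.000146×10^-3) / 3.715×10^-9 = 0.0274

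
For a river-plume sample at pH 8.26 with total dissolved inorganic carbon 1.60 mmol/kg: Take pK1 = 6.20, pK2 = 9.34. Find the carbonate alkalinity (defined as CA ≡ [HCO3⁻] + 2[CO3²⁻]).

CA = 1.71 mmol/kg

CA = [HCO3⁻] + 2[CO3²⁻] = (α₁ + 2α₂)·DIC
At pH 8.26: [H⁺]/K1 = 10^-2.06 = 0.0087096, K2/[H⁺] = 10^-1.08 = 0.083176
α₁ = 1/(1 + 0.0087096 + 0.083176) = 1/1.0919 = 0.9158; α₂ = α₁·K2/[H⁺] = 0.07618
α₁ + 2α₂ = 1.0682
CA = 1.0682 × 1.60 = 1.71 mmol/kg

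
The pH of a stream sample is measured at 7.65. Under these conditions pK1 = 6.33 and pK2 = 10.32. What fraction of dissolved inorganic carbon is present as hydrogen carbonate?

α₁ = 1 / (1 + [H⁺]/K1 + K2/[H⁺]) = 1 / (1 + 10^-1.32 + 10^-2.67)
   = 1 / (1 + 0.047863 + 0.0021380) = 1/1.0500 = 0.9524

α₁ = 0.952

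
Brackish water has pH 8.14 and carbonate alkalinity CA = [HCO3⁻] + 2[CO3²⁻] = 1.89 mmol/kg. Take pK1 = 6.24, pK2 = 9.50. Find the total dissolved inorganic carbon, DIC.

CA = [HCO3⁻] + 2[CO3²⁻] = (α₁ + 2α₂)·DIC
At pH 8.14: [H⁺]/K1 = 10^-1.90 = 0.012589, K2/[H⁺] = 10^-1.36 = 0.043652
α₁ = 1/(1 + 0.012589 + 0.043652) = 1/1.0562 = 0.9468; α₂ = α₁·K2/[H⁺] = 0.04133
α₁ + 2α₂ = 1.0294
DIC = CA / (α₁ + 2α₂) = 1.89 / 1.0294 = 1.84 mmol/kg

DIC = 1.84 mmol/kg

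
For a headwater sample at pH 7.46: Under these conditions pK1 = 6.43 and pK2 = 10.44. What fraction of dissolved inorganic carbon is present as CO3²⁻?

α₂ = 0.000957

α₂ = 1 / (1 + [H⁺]/K2 + [H⁺]²/(K1K2)) = 1 / (1 + 10^+2.98 + 10^+1.95)
   = 1 / (1 + 954.99 + 89.125) = 1/1045.1 = 0.0009568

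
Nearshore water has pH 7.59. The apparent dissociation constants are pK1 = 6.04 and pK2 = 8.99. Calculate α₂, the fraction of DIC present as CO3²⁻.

α₂ = 0.0373

α₂ = 1 / (1 + [H⁺]/K2 + [H⁺]²/(K1K2)) = 1 / (1 + 10^+1.40 + 10^-0.15)
   = 1 / (1 + 25.119 + 0.70795) = 1/26.827 = 0.03728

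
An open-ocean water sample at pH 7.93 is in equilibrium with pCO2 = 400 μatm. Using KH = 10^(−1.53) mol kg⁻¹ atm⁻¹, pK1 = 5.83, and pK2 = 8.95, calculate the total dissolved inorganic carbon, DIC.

DIC = 1.64 mmol/kg

[CO2*] = KH · pCO2 = 10^(−1.53) × 400×10^-6 = 1.180×10^-5 mol/kg
α₀ = 1/(1 + K1/[H⁺] + K1K2/[H⁺]²) = 1/(1 + 10^+2.10 + 10^+1.08) = 0.007199
DIC = [CO2*]/α₀ = 1.180×10^-5 / 0.007199 = 1.64 mmol/kg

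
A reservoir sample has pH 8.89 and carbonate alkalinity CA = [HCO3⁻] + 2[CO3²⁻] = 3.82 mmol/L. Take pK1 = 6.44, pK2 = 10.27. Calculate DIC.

CA = [HCO3⁻] + 2[CO3²⁻] = (α₁ + 2α₂)·DIC
At pH 8.89: [H⁺]/K1 = 10^-2.45 = 0.0035481, K2/[H⁺] = 10^-1.38 = 0.041687
α₁ = 1/(1 + 0.0035481 + 0.041687) = 1/1.0452 = 0.9567; α₂ = α₁·K2/[H⁺] = 0.03988
α₁ + 2α₂ = 1.0365
DIC = CA / (α₁ + 2α₂) = 3.82 / 1.0365 = 3.69 mmol/L

DIC = 3.69 mmol/L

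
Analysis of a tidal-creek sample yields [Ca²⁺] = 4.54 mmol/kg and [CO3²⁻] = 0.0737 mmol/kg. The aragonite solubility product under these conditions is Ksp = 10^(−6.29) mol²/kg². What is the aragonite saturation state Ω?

Ksp = 10^(−6.29) = 5.129×10^-7
Ω = [Ca²⁺][CO3²⁻]/Ksp = (4.54×10^-3)(0.0737×10^-3) / 5.129×10^-7 = 0.652

Ω = 0.652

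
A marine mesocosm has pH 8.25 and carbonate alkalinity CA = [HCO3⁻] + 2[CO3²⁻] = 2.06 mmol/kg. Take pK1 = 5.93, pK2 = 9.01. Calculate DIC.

DIC = 1.80 mmol/kg

CA = [HCO3⁻] + 2[CO3²⁻] = (α₁ + 2α₂)·DIC
At pH 8.25: [H⁺]/K1 = 10^-2.32 = 0.0047863, K2/[H⁺] = 10^-0.76 = 0.17378
α₁ = 1/(1 + 0.0047863 + 0.17378) = 1/1.1786 = 0.8485; α₂ = α₁·K2/[H⁺] = 0.1475
α₁ + 2α₂ = 1.1434
DIC = CA / (α₁ + 2α₂) = 2.06 / 1.1434 = 1.80 mmol/kg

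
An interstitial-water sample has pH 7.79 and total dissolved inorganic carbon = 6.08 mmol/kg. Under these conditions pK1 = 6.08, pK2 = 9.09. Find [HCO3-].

[HCO3⁻] = 5.68 mmol/kg

α₁ = 1 / (1 + [H⁺]/K1 + K2/[H⁺]) = 1 / (1 + 10^-1.71 + 10^-1.30)
   = 1 / (1 + 0.019498 + 0.050119) = 1/1.0696 = 0.9349
[HCO3⁻] = α₁ × DIC = 0.9349 × 6.08 = 5.68 mmol/kg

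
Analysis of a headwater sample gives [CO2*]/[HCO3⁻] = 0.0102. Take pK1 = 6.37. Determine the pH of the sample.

pH = 8.36

From K1 = [H⁺][HCO3⁻]/[CO2*]:  pH = pK1 − log₁₀([CO2*]/[HCO3⁻])
log₁₀(0.0102) = -1.991
pH = 6.37 − (-1.991) = 8.36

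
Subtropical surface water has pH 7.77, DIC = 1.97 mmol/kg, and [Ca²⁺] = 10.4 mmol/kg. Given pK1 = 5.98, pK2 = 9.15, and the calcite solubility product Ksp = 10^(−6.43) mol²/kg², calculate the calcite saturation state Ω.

α₂ = 1 / (1 + [H⁺]/K2 + [H⁺]²/(K1K2)) = 1 / (1 + 10^+1.38 + 10^-0.41)
   = 1 / (1 + 23.988 + 0.38905) = 1/25.377 = 0.03941
[CO3²⁻] = α₂ × DIC = 0.03941 × 1.97 = 0.07763 mmol/kg
Ksp = 10^(−6.43) = 3.715×10^-7
Ω = [Ca²⁺][CO3²⁻]/Ksp = (10.4×10^-3)(7.763×10^-5) / 3.715×10^-7 = 2.17

Ω = 2.17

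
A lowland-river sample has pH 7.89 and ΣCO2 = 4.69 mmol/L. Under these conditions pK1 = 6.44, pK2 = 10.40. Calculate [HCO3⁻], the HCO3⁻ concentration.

[HCO3⁻] = 4.52 mmol/L

α₁ = 1 / (1 + [H⁺]/K1 + K2/[H⁺]) = 1 / (1 + 10^-1.45 + 10^-2.51)
   = 1 / (1 + 0.035481 + 0.0030903) = 1/1.0386 = 0.9629
[HCO3⁻] = α₁ × DIC = 0.9629 × 4.69 = 4.52 mmol/L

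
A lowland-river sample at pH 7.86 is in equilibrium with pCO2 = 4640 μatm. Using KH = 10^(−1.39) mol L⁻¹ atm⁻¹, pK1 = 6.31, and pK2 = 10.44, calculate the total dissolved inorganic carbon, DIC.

[CO2*] = KH · pCO2 = 10^(−1.39) × 4640×10^-6 = 1.890×10^-4 mol/L
α₀ = 1/(1 + K1/[H⁺] + K1K2/[H⁺]²) = 1/(1 + 10^+1.55 + 10^-1.03) = 0.02734
DIC = [CO2*]/α₀ = 1.890×10^-4 / 0.02734 = 6.91 mmol/L

DIC = 6.91 mmol/L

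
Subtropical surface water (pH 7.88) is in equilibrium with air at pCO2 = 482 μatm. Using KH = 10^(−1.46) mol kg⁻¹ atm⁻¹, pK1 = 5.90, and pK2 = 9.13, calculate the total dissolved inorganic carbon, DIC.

DIC = 1.70 mmol/kg

[CO2*] = KH · pCO2 = 10^(−1.46) × 482×10^-6 = 1.671×10^-5 mol/kg
α₀ = 1/(1 + K1/[H⁺] + K1K2/[H⁺]²) = 1/(1 + 10^+1.98 + 10^+0.73) = 0.009816
DIC = [CO2*]/α₀ = 1.671×10^-5 / 0.009816 = 1.70 mmol/kg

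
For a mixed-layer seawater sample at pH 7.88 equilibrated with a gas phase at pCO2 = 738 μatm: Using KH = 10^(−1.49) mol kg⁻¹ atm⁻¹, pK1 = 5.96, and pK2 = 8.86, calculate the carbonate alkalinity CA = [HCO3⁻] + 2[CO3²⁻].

[CO2*] = KH · pCO2 = 10^(−1.49) × 738×10^-6 = 2.388×10^-5 mol/kg
α₀ = 1/(1 + K1/[H⁺] + K1K2/[H⁺]²) = 1/(1 + 10^+1.92 + 10^+0.94) = 0.01077
DIC = [CO2*]/α₀ = 2.388×10^-5 / 0.01077 = 2.218 mmol/kg
CA = (α₁ + 2α₂)·DIC = (0.8955 + 2×0.09377) × 2.218 = 2.40 mmol/kg

CA = 2.40 mmol/kg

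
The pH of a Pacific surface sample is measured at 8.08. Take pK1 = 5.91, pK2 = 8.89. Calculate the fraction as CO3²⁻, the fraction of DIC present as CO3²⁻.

α₂ = 1 / (1 + [H⁺]/K2 + [H⁺]²/(K1K2)) = 1 / (1 + 10^+0.81 + 10^-1.36)
   = 1 / (1 + 6.4565 + 0.043652) = 1/7.5002 = 0.1333

α₂ = 0.133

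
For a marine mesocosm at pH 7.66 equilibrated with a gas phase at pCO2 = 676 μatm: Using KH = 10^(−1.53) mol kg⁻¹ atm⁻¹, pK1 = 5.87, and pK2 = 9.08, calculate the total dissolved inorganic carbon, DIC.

DIC = 1.30 mmol/kg

[CO2*] = KH · pCO2 = 10^(−1.53) × 676×10^-6 = 1.995×10^-5 mol/kg
α₀ = 1/(1 + K1/[H⁺] + K1K2/[H⁺]²) = 1/(1 + 10^+1.79 + 10^+0.37) = 0.01538
DIC = [CO2*]/α₀ = 1.995×10^-5 / 0.01538 = 1.30 mmol/kg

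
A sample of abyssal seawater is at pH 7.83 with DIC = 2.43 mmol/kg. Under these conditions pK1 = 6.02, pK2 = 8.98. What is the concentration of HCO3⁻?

[HCO3⁻] = 2.24 mmol/kg

α₁ = 1 / (1 + [H⁺]/K1 + K2/[H⁺]) = 1 / (1 + 10^-1.81 + 10^-1.15)
   = 1 / (1 + 0.015488 + 0.070795) = 1/1.0863 = 0.9206
[HCO3⁻] = α₁ × DIC = 0.9206 × 2.43 = 2.24 mmol/kg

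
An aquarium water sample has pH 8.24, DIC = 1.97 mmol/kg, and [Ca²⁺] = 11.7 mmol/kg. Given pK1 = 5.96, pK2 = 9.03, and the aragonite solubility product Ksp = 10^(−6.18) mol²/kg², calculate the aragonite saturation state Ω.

Ω = 4.85

α₂ = 1 / (1 + [H⁺]/K2 + [H⁺]²/(K1K2)) = 1 / (1 + 10^+0.79 + 10^-1.49)
   = 1 / (1 + 6.1660 + 0.032359) = 1/7.1983 = 0.1389
[CO3²⁻] = α₂ × DIC = 0.1389 × 1.97 = 0.2737 mmol/kg
Ksp = 10^(−6.18) = 6.607×10^-7
Ω = [Ca²⁺][CO3²⁻]/Ksp = (11.7×10^-3)(2.737×10^-4) / 6.607×10^-7 = 4.85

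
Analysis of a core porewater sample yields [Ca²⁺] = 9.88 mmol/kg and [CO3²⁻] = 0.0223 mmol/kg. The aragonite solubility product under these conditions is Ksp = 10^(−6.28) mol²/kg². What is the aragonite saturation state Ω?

Ω = 0.420

Ksp = 10^(−6.28) = 5.248×10^-7
Ω = [Ca²⁺][CO3²⁻]/Ksp = (9.88×10^-3)(0.0223×10^-3) / 5.248×10^-7 = 0.420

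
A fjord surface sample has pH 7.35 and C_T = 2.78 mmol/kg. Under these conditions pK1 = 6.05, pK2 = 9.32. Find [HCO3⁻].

[HCO3⁻] = 2.62 mmol/kg

α₁ = 1 / (1 + [H⁺]/K1 + K2/[H⁺]) = 1 / (1 + 10^-1.30 + 10^-1.97)
   = 1 / (1 + 0.050119 + 0.010715) = 1/1.0608 = 0.9427
[HCO3⁻] = α₁ × DIC = 0.9427 × 2.78 = 2.62 mmol/kg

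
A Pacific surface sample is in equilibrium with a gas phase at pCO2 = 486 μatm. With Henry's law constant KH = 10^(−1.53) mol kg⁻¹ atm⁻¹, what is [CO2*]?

[CO2*] = 14.3 μmol/kg

KH = 10^(−1.53) = 2.951×10^-2 mol kg⁻¹ atm⁻¹
[CO2*] = KH · pCO2 = 2.951×10^-2 × 486×10^-6 atm = 1.43×10^-5 mol/kg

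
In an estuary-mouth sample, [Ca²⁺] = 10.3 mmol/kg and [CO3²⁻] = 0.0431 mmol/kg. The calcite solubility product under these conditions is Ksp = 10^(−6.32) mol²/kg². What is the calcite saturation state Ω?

Ksp = 10^(−6.32) = 4.786×10^-7
Ω = [Ca²⁺][CO3²⁻]/Ksp = (10.3×10^-3)(0.0431×10^-3) / 4.786×10^-7 = 0.928

Ω = 0.928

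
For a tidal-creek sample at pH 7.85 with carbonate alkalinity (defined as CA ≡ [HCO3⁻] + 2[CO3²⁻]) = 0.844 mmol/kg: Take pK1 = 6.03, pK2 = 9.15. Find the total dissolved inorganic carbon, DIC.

DIC = 0.817 mmol/kg

CA = [HCO3⁻] + 2[CO3²⁻] = (α₁ + 2α₂)·DIC
At pH 7.85: [H⁺]/K1 = 10^-1.82 = 0.015136, K2/[H⁺] = 10^-1.30 = 0.050119
α₁ = 1/(1 + 0.015136 + 0.050119) = 1/1.0653 = 0.9387; α₂ = α₁·K2/[H⁺] = 0.04705
α₁ + 2α₂ = 1.0328
DIC = CA / (α₁ + 2α₂) = 0.844 / 1.0328 = 0.817 mmol/kg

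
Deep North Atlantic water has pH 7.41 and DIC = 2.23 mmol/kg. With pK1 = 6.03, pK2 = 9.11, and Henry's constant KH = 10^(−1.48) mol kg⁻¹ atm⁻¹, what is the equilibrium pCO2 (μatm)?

α₀ = 1 / (1 + K1/[H⁺] + K1K2/[H⁺]²) = 1 / (1 + 10^+1.38 + 10^-0.32)
   = 1 / (1 + 23.988 + 0.47863) = 1/25.467 = 0.03927
[CO2*] = α₀ × DIC = 0.03927 × 2.23 = 0.08756 mmol/kg
pCO2 = [CO2*]/KH = 8.756×10^-5 / 3.311×10^-2 = 2640 μatm

pCO2 = 2640 μatm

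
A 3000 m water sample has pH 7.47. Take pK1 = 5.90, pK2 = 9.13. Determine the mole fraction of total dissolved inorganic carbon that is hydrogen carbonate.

α₁ = 0.953

α₁ = 1 / (1 + [H⁺]/K1 + K2/[H⁺]) = 1 / (1 + 10^-1.57 + 10^-1.66)
   = 1 / (1 + 0.026915 + 0.021878) = 1/1.0488 = 0.9535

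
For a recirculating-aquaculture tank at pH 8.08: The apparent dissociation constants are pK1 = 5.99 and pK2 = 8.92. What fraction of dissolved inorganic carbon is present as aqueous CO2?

α₀ = 0.00705

α₀ = 1 / (1 + K1/[H⁺] + K1K2/[H⁺]²) = 1 / (1 + 10^+2.09 + 10^+1.25)
   = 1 / (1 + 123.03 + 17.783) = 1/141.81 = 0.007052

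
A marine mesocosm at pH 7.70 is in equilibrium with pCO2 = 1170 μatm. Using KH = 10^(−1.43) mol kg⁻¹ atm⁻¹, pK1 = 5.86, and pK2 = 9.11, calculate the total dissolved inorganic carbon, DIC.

[CO2*] = KH · pCO2 = 10^(−1.43) × 1170×10^-6 = 4.347×10^-5 mol/kg
α₀ = 1/(1 + K1/[H⁺] + K1K2/[H⁺]²) = 1/(1 + 10^+1.84 + 10^+0.43) = 0.01372
DIC = [CO2*]/α₀ = 4.347×10^-5 / 0.01372 = 3.17 mmol/kg

DIC = 3.17 mmol/kg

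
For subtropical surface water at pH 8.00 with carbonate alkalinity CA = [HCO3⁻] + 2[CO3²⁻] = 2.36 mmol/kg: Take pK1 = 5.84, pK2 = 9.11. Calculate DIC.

CA = [HCO3⁻] + 2[CO3²⁻] = (α₁ + 2α₂)·DIC
At pH 8.00: [H⁺]/K1 = 10^-2.16 = 0.0069183, K2/[H⁺] = 10^-1.11 = 0.077625
α₁ = 1/(1 + 0.0069183 + 0.077625) = 1/1.0845 = 0.9220; α₂ = α₁·K2/[H⁺] = 0.07157
α₁ + 2α₂ = 1.0652
DIC = CA / (α₁ + 2α₂) = 2.36 / 1.0652 = 2.22 mmol/kg

DIC = 2.22 mmol/kg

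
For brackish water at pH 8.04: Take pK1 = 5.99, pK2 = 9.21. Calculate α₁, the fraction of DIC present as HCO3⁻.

α₁ = 1 / (1 + [H⁺]/K1 + K2/[H⁺]) = 1 / (1 + 10^-2.05 + 10^-1.17)
   = 1 / (1 + 0.0089125 + 0.067608) = 1/1.0765 = 0.9289

α₁ = 0.929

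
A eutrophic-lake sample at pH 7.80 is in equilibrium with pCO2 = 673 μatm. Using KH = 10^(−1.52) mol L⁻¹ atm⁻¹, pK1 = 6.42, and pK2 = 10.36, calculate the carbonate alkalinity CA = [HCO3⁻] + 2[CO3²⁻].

[CO2*] = KH · pCO2 = 10^(−1.52) × 673×10^-6 = 2.032×10^-5 mol/L
α₀ = 1/(1 + K1/[H⁺] + K1K2/[H⁺]²) = 1/(1 + 10^+1.38 + 10^-1.18) = 0.03991
DIC = [CO2*]/α₀ = 2.032×10^-5 / 0.03991 = 0.5092 mmol/L
CA = (α₁ + 2α₂)·DIC = (0.9574 + 2×0.002637) × 0.5092 = 0.490 mmol/L

CA = 0.490 mmol/L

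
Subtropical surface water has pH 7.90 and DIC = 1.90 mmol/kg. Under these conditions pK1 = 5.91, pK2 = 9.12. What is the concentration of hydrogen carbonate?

α₁ = 1 / (1 + [H⁺]/K1 + K2/[H⁺]) = 1 / (1 + 10^-1.99 + 10^-1.22)
   = 1 / (1 + 0.010233 + 0.060256) = 1/1.0705 = 0.9342
[HCO3⁻] = α₁ × DIC = 0.9342 × 1.90 = 1.77 mmol/kg

[HCO3⁻] = 1.77 mmol/kg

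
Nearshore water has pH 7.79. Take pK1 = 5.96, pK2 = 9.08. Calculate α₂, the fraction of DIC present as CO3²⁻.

α₂ = 0.0481

α₂ = 1 / (1 + [H⁺]/K2 + [H⁺]²/(K1K2)) = 1 / (1 + 10^+1.29 + 10^-0.54)
   = 1 / (1 + 19.498 + 0.28840) = 1/20.787 = 0.04811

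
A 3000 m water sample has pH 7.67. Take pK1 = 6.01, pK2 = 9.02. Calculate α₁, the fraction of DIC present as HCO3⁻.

α₁ = 0.938

α₁ = 1 / (1 + [H⁺]/K1 + K2/[H⁺]) = 1 / (1 + 10^-1.66 + 10^-1.35)
   = 1 / (1 + 0.021878 + 0.044668) = 1/1.0665 = 0.9376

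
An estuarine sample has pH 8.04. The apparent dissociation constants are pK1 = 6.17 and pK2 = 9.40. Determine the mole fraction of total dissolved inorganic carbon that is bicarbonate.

α₁ = 1 / (1 + [H⁺]/K1 + K2/[H⁺]) = 1 / (1 + 10^-1.87 + 10^-1.36)
   = 1 / (1 + 0.013490 + 0.043652) = 1/1.0571 = 0.9459

α₁ = 0.946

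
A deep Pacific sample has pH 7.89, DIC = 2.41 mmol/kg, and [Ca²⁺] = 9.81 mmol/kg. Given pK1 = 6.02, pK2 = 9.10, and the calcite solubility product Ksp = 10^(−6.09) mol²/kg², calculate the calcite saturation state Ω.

α₂ = 1 / (1 + [H⁺]/K2 + [H⁺]²/(K1K2)) = 1 / (1 + 10^+1.21 + 10^-0.66)
   = 1 / (1 + 16.218 + 0.21878) = 1/17.437 = 0.05735
[CO3²⁻] = α₂ × DIC = 0.05735 × 2.41 = 0.1382 mmol/kg
Ksp = 10^(−6.09) = 8.128×10^-7
Ω = [Ca²⁺][CO3²⁻]/Ksp = (9.81×10^-3)(1.382×10^-4) / 8.128×10^-7 = 1.67

Ω = 1.67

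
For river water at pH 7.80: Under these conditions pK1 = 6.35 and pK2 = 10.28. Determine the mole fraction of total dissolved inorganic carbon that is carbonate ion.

α₂ = 0.00319

α₂ = 1 / (1 + [H⁺]/K2 + [H⁺]²/(K1K2)) = 1 / (1 + 10^+2.48 + 10^+1.03)
   = 1 / (1 + 302.00 + 10.715) = 1/313.71 = 0.003188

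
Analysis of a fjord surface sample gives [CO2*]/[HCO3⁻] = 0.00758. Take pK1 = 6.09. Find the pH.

pH = 8.21

From K1 = [H⁺][HCO3⁻]/[CO2*]:  pH = pK1 − log₁₀([CO2*]/[HCO3⁻])
log₁₀(0.00758) = -2.120
pH = 6.09 − (-2.120) = 8.21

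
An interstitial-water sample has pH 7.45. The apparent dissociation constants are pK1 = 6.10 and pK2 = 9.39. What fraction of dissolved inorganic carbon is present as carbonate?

α₂ = 1 / (1 + [H⁺]/K2 + [H⁺]²/(K1K2)) = 1 / (1 + 10^+1.94 + 10^+0.59)
   = 1 / (1 + 87.096 + 3.8905) = 1/91.987 = 0.01087

α₂ = 0.0109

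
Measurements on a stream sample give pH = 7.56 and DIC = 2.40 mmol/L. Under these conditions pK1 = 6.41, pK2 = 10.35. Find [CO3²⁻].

α₂ = 1 / (1 + [H⁺]/K2 + [H⁺]²/(K1K2)) = 1 / (1 + 10^+2.79 + 10^+1.64)
   = 1 / (1 + 616.60 + 43.652) = 1/661.25 = 0.001512
[CO3²⁻] = α₂ × DIC = 0.001512 × 2.40 = 0.00363 mmol/L = 3.63 μmol/L

[CO3²⁻] = 3.63 μmol/L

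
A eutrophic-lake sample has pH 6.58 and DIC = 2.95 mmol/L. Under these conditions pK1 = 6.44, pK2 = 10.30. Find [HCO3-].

α₁ = 1 / (1 + [H⁺]/K1 + K2/[H⁺]) = 1 / (1 + 10^-0.14 + 10^-3.72)
   = 1 / (1 + 0.72444 + 0.00019055) = 1/1.7246 = 0.5798
[HCO3⁻] = α₁ × DIC = 0.5798 × 2.95 = 1.71 mmol/L

[HCO3⁻] = 1.71 mmol/L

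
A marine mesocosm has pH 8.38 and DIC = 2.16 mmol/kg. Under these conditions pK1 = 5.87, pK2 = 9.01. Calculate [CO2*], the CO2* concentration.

α₀ = 1 / (1 + K1/[H⁺] + K1K2/[H⁺]²) = 1 / (1 + 10^+2.51 + 10^+1.88)
   = 1 / (1 + 323.59 + 75.858) = 1/400.45 = 0.002497
[CO2*] = α₀ × DIC = 0.002497 × 2.16 = 0.00539 mmol/kg = 5.39 μmol/kg

[CO2*] = 5.39 μmol/kg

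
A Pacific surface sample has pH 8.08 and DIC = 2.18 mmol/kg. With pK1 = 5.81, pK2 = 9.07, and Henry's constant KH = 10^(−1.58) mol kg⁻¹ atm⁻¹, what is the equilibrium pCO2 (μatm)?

α₀ = 1 / (1 + K1/[H⁺] + K1K2/[H⁺]²) = 1 / (1 + 10^+2.27 + 10^+1.28)
   = 1 / (1 + 186.21 + 19.055) = 1/206.26 = 0.004848
[CO2*] = α₀ × DIC = 0.004848 × 2.18 = 0.01057 mmol/kg = 10.57 μmol/kg
pCO2 = [CO2*]/KH = 1.057×10^-5 / 2.630×10^-2 = 402 μatm

pCO2 = 402 μatm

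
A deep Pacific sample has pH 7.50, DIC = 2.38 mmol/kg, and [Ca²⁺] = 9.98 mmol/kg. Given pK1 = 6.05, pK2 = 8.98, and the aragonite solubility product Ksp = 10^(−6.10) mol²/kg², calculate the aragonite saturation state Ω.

α₂ = 1 / (1 + [H⁺]/K2 + [H⁺]²/(K1K2)) = 1 / (1 + 10^+1.48 + 10^+0.03)
   = 1 / (1 + 30.200 + 1.0715) = 1/32.271 = 0.03099
[CO3²⁻] = α₂ × DIC = 0.03099 × 2.38 = 0.07375 mmol/kg
Ksp = 10^(−6.10) = 7.943×10^-7
Ω = [Ca²⁺][CO3²⁻]/Ksp = (9.98×10^-3)(7.375×10^-5) / 7.943×10^-7 = 0.927

Ω = 0.927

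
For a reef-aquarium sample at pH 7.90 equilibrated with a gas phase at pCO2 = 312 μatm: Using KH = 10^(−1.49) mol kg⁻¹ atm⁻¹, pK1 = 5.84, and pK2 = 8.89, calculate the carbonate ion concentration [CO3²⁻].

[CO2*] = KH · pCO2 = 10^(−1.49) × 312×10^-6 = 1.010×10^-5 mol/kg
α₀ = 1/(1 + K1/[H⁺] + K1K2/[H⁺]²) = 1/(1 + 10^+2.06 + 10^+1.07) = 0.007839
DIC = [CO2*]/α₀ = 1.010×10^-5 / 0.007839 = 1.288 mmol/kg
[CO3²⁻] = α₂·DIC; α₂ = 0.09210, so [CO3²⁻] = 0.09210 × 1.288 = 0.119 mmol/kg

[CO3²⁻] = 0.119 mmol/kg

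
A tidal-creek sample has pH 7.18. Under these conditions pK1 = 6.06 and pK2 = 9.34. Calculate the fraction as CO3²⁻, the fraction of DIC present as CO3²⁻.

α₂ = 1 / (1 + [H⁺]/K2 + [H⁺]²/(K1K2)) = 1 / (1 + 10^+2.16 + 10^+1.04)
   = 1 / (1 + 144.54 + 10.965) = 1/156.51 = 0.006389

α₂ = 0.00639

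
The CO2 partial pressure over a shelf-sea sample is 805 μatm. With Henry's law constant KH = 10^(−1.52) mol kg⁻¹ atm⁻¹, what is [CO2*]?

KH = 10^(−1.52) = 3.020×10^-2 mol kg⁻¹ atm⁻¹
[CO2*] = KH · pCO2 = 3.020×10^-2 × 805×10^-6 atm = 2.43×10^-5 mol/kg

[CO2*] = 24.3 μmol/kg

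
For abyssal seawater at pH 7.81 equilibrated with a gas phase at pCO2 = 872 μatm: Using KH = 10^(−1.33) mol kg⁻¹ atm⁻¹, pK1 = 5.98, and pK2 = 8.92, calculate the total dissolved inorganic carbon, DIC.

[CO2*] = KH · pCO2 = 10^(−1.33) × 872×10^-6 = 4.079×10^-5 mol/kg
α₀ = 1/(1 + K1/[H⁺] + K1K2/[H⁺]²) = 1/(1 + 10^+1.83 + 10^+0.72) = 0.01354
DIC = [CO2*]/α₀ = 4.079×10^-5 / 0.01354 = 3.01 mmol/kg

DIC = 3.01 mmol/kg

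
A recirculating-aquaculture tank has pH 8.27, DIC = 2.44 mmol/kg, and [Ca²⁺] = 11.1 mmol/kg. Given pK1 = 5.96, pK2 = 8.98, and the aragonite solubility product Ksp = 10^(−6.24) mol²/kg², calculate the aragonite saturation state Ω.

α₂ = 1 / (1 + [H⁺]/K2 + [H⁺]²/(K1K2)) = 1 / (1 + 10^+0.71 + 10^-1.60)
   = 1 / (1 + 5.1286 + 0.025119) = 1/6.1537 = 0.1625
[CO3²⁻] = α₂ × DIC = 0.1625 × 2.44 = 0.3965 mmol/kg
Ksp = 10^(−6.24) = 5.754×10^-7
Ω = [Ca²⁺][CO3²⁻]/Ksp = (11.1×10^-3)(3.965×10^-4) / 5.754×10^-7 = 7.65

Ω = 7.65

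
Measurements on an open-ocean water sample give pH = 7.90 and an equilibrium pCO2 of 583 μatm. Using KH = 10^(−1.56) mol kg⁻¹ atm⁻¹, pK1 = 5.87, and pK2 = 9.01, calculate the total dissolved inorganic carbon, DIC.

DIC = 1.87 mmol/kg

[CO2*] = KH · pCO2 = 10^(−1.56) × 583×10^-6 = 1.606×10^-5 mol/kg
α₀ = 1/(1 + K1/[H⁺] + K1K2/[H⁺]²) = 1/(1 + 10^+2.03 + 10^+0.92) = 0.008586
DIC = [CO2*]/α₀ = 1.606×10^-5 / 0.008586 = 1.87 mmol/kg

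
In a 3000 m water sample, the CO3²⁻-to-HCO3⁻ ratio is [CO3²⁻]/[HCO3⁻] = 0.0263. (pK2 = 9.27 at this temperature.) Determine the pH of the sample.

From K2 = [H⁺][CO3²⁻]/[HCO3⁻]:  pH = pK2 + log₁₀([CO3²⁻]/[HCO3⁻])
log₁₀(0.0263) = -1.580
pH = 9.27 + (-1.580) = 7.69

pH = 7.69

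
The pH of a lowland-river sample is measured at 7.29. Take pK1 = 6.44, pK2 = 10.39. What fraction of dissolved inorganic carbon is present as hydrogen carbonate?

α₁ = 1 / (1 + [H⁺]/K1 + K2/[H⁺]) = 1 / (1 + 10^-0.85 + 10^-3.10)
   = 1 / (1 + 0.14125 + 0.00079433) = 1/1.1420 = 0.8756

α₁ = 0.876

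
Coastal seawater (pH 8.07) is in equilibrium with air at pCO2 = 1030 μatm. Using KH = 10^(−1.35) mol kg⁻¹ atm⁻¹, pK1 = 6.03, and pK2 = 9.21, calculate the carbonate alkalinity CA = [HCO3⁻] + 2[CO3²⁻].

CA = 5.78 mmol/kg

[CO2*] = KH · pCO2 = 10^(−1.35) × 1030×10^-6 = 4.601×10^-5 mol/kg
α₀ = 1/(1 + K1/[H⁺] + K1K2/[H⁺]²) = 1/(1 + 10^+2.04 + 10^+0.90) = 0.008432
DIC = [CO2*]/α₀ = 4.601×10^-5 / 0.008432 = 5.456 mmol/kg
CA = (α₁ + 2α₂)·DIC = (0.9246 + 2×0.06698) × 5.456 = 5.78 mmol/kg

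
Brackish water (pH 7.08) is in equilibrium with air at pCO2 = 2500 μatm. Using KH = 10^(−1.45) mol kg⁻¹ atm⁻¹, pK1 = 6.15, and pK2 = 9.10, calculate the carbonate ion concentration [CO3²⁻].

[CO3²⁻] = 7.21 μmol/kg

[CO2*] = KH · pCO2 = 10^(−1.45) × 2500×10^-6 = 8.870×10^-5 mol/kg
α₀ = 1/(1 + K1/[H⁺] + K1K2/[H⁺]²) = 1/(1 + 10^+0.93 + 10^-1.09) = 0.1042
DIC = [CO2*]/α₀ = 8.870×10^-5 / 0.1042 = 0.8509 mmol/kg
[CO3²⁻] = α₂·DIC; α₂ = 0.008473, so [CO3²⁻] = 0.008473 × 0.8509 = 0.00721 mmol/kg = 7.21 μmol/kg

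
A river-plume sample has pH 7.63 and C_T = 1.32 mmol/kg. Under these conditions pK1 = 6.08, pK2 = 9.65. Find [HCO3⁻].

[HCO3⁻] = 1.27 mmol/kg

α₁ = 1 / (1 + [H⁺]/K1 + K2/[H⁺]) = 1 / (1 + 10^-1.55 + 10^-2.02)
   = 1 / (1 + 0.028184 + 0.0095499) = 1/1.0377 = 0.9636
[HCO3⁻] = α₁ × DIC = 0.9636 × 1.32 = 1.27 mmol/kg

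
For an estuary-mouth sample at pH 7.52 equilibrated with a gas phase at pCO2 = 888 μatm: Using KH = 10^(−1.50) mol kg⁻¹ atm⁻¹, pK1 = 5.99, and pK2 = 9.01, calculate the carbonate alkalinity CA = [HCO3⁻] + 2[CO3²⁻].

CA = 1.01 mmol/kg

[CO2*] = KH · pCO2 = 10^(−1.50) × 888×10^-6 = 2.808×10^-5 mol/kg
α₀ = 1/(1 + K1/[H⁺] + K1K2/[H⁺]²) = 1/(1 + 10^+1.53 + 10^+0.04) = 0.02779
DIC = [CO2*]/α₀ = 2.808×10^-5 / 0.02779 = 1.010 mmol/kg
CA = (α₁ + 2α₂)·DIC = (0.9417 + 2×0.03047) × 1.010 = 1.01 mmol/kg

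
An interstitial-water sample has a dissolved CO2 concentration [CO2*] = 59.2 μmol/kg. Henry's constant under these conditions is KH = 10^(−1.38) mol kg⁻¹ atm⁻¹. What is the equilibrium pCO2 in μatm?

pCO2 = 1420 μatm

KH = 10^(−1.38) = 4.169×10^-2 mol kg⁻¹ atm⁻¹
pCO2 = [CO2*]/KH = 59.2×10^-6 / 4.169×10^-2 = 1.42×10^-3 atm = 1420 μatm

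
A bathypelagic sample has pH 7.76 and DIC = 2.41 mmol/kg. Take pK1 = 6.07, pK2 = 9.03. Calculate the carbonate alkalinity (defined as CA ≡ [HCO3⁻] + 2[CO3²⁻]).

CA = 2.48 mmol/kg

CA = [HCO3⁻] + 2[CO3²⁻] = (α₁ + 2α₂)·DIC
At pH 7.76: [H⁺]/K1 = 10^-1.69 = 0.020417, K2/[H⁺] = 10^-1.27 = 0.053703
α₁ = 1/(1 + 0.020417 + 0.053703) = 1/1.0741 = 0.9310; α₂ = α₁·K2/[H⁺] = 0.05000
α₁ + 2α₂ = 1.0310
CA = 1.0310 × 2.41 = 2.48 mmol/kg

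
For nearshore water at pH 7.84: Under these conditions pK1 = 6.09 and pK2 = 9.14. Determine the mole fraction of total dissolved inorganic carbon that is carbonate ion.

α₂ = 0.0469

α₂ = 1 / (1 + [H⁺]/K2 + [H⁺]²/(K1K2)) = 1 / (1 + 10^+1.30 + 10^-0.45)
   = 1 / (1 + 19.953 + 0.35481) = 1/21.307 = 0.04693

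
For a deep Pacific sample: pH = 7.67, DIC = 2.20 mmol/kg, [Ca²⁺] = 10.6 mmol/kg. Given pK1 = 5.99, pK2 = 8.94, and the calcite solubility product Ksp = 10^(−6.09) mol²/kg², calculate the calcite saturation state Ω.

α₂ = 1 / (1 + [H⁺]/K2 + [H⁺]²/(K1K2)) = 1 / (1 + 10^+1.27 + 10^-0.41)
   = 1 / (1 + 18.621 + 0.38905) = 1/20.010 = 0.04998
[CO3²⁻] = α₂ × DIC = 0.04998 × 2.20 = 0.1099 mmol/kg
Ksp = 10^(−6.09) = 8.128×10^-7
Ω = [Ca²⁺][CO3²⁻]/Ksp = (10.6×10^-3)(1.099×10^-4) / 8.128×10^-7 = 1.43

Ω = 1.43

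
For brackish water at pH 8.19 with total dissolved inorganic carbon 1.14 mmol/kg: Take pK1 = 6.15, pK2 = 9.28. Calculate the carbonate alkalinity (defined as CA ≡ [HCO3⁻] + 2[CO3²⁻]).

CA = [HCO3⁻] + 2[CO3²⁻] = (α₁ + 2α₂)·DIC
At pH 8.19: [H⁺]/K1 = 10^-2.04 = 0.0091201, K2/[H⁺] = 10^-1.09 = 0.081283
α₁ = 1/(1 + 0.0091201 + 0.081283) = 1/1.0904 = 0.9171; α₂ = α₁·K2/[H⁺] = 0.07454
α₁ + 2α₂ = 1.0662
CA = 1.0662 × 1.14 = 1.22 mmol/kg

CA = 1.22 mmol/kg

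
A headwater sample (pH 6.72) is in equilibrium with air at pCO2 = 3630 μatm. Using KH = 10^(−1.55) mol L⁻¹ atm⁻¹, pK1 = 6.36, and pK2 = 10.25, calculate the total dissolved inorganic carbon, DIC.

[CO2*] = KH · pCO2 = 10^(−1.55) × 3630×10^-6 = 1.023×10^-4 mol/L
α₀ = 1/(1 + K1/[H⁺] + K1K2/[H⁺]²) = 1/(1 + 10^+0.36 + 10^-3.17) = 0.3038
DIC = [CO2*]/α₀ = 1.023×10^-4 / 0.3038 = 0.337 mmol/L

DIC = 0.337 mmol/L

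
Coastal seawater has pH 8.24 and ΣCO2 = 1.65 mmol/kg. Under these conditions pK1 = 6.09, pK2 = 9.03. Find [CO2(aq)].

[CO2*] = 9.99 μmol/kg

α₀ = 1 / (1 + K1/[H⁺] + K1K2/[H⁺]²) = 1 / (1 + 10^+2.15 + 10^+1.36)
   = 1 / (1 + 141.25 + 22.909) = 1/165.16 = 0.006055
[CO2*] = α₀ × DIC = 0.006055 × 1.65 = 0.00999 mmol/kg = 9.99 μmol/kg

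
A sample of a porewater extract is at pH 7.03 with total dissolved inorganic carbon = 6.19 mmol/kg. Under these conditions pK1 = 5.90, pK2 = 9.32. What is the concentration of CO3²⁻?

[CO3²⁻] = 0.0294 mmol/kg

α₂ = 1 / (1 + [H⁺]/K2 + [H⁺]²/(K1K2)) = 1 / (1 + 10^+2.29 + 10^+1.16)
   = 1 / (1 + 194.98 + 14.454) = 1/210.44 = 0.004752
[CO3²⁻] = α₂ × DIC = 0.004752 × 6.19 = 0.0294 mmol/kg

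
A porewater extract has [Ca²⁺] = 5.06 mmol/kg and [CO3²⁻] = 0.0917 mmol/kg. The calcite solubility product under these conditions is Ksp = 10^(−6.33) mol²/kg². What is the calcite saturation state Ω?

Ksp = 10^(−6.33) = 4.677×10^-7
Ω = [Ca²⁺][CO3²⁻]/Ksp = (5.06×10^-3)(0.0917×10^-3) / 4.677×10^-7 = 0.992

Ω = 0.992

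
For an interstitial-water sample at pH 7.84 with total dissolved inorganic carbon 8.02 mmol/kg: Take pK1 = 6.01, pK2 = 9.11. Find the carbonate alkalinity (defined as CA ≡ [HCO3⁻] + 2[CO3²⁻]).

CA = 8.31 mmol/kg

CA = [HCO3⁻] + 2[CO3²⁻] = (α₁ + 2α₂)·DIC
At pH 7.84: [H⁺]/K1 = 10^-1.83 = 0.014791, K2/[H⁺] = 10^-1.27 = 0.053703
α₁ = 1/(1 + 0.014791 + 0.053703) = 1/1.0685 = 0.9359; α₂ = α₁·K2/[H⁺] = 0.05026
α₁ + 2α₂ = 1.0364
CA = 1.0364 × 8.02 = 8.31 mmol/kg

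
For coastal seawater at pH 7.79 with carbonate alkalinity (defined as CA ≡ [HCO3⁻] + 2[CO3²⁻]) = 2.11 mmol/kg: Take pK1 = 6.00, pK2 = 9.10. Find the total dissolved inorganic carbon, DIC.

DIC = 2.05 mmol/kg

CA = [HCO3⁻] + 2[CO3²⁻] = (α₁ + 2α₂)·DIC
At pH 7.79: [H⁺]/K1 = 10^-1.79 = 0.016218, K2/[H⁺] = 10^-1.31 = 0.048978
α₁ = 1/(1 + 0.016218 + 0.048978) = 1/1.0652 = 0.9388; α₂ = α₁·K2/[H⁺] = 0.04598
α₁ + 2α₂ = 1.0308
DIC = CA / (α₁ + 2α₂) = 2.11 / 1.0308 = 2.05 mmol/kg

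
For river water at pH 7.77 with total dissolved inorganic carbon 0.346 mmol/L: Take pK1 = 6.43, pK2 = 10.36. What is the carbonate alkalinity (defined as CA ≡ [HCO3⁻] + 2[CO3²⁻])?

CA = [HCO3⁻] + 2[CO3²⁻] = (α₁ + 2α₂)·DIC
At pH 7.77: [H⁺]/K1 = 10^-1.34 = 0.045709, K2/[H⁺] = 10^-2.59 = 0.0025704
α₁ = 1/(1 + 0.045709 + 0.0025704) = 1/1.0483 = 0.9539; α₂ = α₁·K2/[H⁺] = 0.002452
α₁ + 2α₂ = 0.9588
CA = 0.9588 × 0.346 = 0.332 mmol/L

CA = 0.332 mmol/L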